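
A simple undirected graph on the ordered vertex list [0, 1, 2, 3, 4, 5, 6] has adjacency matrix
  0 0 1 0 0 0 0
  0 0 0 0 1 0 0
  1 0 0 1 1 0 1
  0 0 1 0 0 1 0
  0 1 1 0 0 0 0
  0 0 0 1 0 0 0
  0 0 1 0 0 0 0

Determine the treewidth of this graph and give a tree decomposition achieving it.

Every bag has size at most 2, so the width is 2 − 1 = 1 and tw(G) ≤ 1. Any graph with an edge has treewidth ≥ 1, and G has the edge 5–3. Therefore the treewidth is 1.

Treewidth 1.
One such decomposition:
Bags: B1 = {3, 5}  B2 = {2, 3}  B3 = {2, 6}  B4 = {2, 4}  B5 = {0, 2}  B6 = {1, 4}
Tree: B1–B2, B2–B3, B2–B4, B4–B5, B4–B6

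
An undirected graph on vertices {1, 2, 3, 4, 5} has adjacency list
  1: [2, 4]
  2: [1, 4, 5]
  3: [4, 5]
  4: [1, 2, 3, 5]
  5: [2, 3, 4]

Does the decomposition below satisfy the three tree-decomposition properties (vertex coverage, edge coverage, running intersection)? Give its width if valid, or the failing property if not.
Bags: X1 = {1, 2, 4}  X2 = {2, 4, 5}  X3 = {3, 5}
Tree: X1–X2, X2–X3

No — edge (4,3) lies in no bag.

A tree decomposition must satisfy three properties: every vertex lies in some bag; for every edge, both endpoints lie together in some bag; and for every vertex, the bags containing it form a connected subtree. Here edge (4,3) lies in no bag, so the decomposition is invalid.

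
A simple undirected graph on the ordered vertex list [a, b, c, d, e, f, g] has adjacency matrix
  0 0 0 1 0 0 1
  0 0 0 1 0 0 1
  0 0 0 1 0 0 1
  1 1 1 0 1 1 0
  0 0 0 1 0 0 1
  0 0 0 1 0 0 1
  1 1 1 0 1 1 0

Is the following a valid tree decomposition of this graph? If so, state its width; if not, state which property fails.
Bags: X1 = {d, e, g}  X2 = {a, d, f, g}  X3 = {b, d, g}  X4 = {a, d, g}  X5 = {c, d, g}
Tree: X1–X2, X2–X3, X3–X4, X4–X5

A tree decomposition must satisfy three properties: every vertex lies in some bag; for every edge, both endpoints lie together in some bag; and for every vertex, the bags containing it form a connected subtree. Here bags containing vertex a are not connected in the tree, so the decomposition is invalid.

No — bags containing vertex a are not connected in the tree.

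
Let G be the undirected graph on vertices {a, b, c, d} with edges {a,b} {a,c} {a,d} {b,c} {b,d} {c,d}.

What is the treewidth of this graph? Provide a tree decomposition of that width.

A single bag containing all 4 vertices is trivially a valid decomposition of width 3. Conversely, {a, b, c, d} is a clique of size 4, and the vertices of any clique must share a bag in every tree decomposition; so some bag has ≥ 4 vertices and tw(G) ≥ 3. Combining the bounds, tw(G) = 3.

Treewidth 3.
One optimal decomposition is:
Bags: B1 = {a, b, c, d}
Tree: (single bag)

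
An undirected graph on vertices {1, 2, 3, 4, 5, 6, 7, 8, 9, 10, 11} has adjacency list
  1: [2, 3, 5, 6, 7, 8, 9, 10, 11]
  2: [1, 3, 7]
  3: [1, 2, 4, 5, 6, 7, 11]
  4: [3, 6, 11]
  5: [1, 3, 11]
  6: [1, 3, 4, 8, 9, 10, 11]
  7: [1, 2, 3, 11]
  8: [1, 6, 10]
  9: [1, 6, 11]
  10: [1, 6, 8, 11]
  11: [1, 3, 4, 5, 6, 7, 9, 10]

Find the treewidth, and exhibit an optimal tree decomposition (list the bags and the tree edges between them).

Treewidth 3.
One such decomposition:
Bags: B1 = {1, 3, 6, 11}  B2 = {1, 3, 7, 11}  B3 = {1, 6, 10, 11}  B4 = {1, 2, 3, 7}  B5 = {3, 4, 6, 11}  B6 = {1, 6, 9, 11}  B7 = {1, 3, 5, 11}  B8 = {1, 6, 8, 10}
Tree: B1–B2, B1–B3, B2–B4, B1–B5, B1–B6, B2–B7, B3–B8

Every bag has size at most 4, so the width is 4 − 1 = 3 and tw(G) ≤ 3. Conversely, {1, 6, 8, 10} is a clique of size 4, and the vertices of any clique must share a bag in every tree decomposition; so some bag has ≥ 4 vertices and tw(G) ≥ 3. Combining the bounds, tw(G) = 3.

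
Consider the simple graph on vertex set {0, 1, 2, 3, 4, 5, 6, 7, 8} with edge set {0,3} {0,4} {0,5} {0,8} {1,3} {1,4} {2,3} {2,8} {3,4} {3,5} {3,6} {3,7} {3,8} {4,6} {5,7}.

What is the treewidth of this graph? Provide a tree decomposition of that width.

Each bag holds 3 vertices, so the decomposition has width 2, which upper-bounds the treewidth. On the other hand G contains the 3-clique {0, 3, 8}. A clique must lie in a single bag of any decomposition, so no decomposition can have width below 2. Therefore the treewidth is 2.

Treewidth 2.
One optimal decomposition is:
Bags: B1 = {3, 4, 6}  B2 = {1, 3, 4}  B3 = {0, 3, 4}  B4 = {0, 3, 8}  B5 = {0, 3, 5}  B6 = {2, 3, 8}  B7 = {3, 5, 7}
Tree: B1–B2, B1–B3, B3–B4, B4–B5, B4–B6, B5–B7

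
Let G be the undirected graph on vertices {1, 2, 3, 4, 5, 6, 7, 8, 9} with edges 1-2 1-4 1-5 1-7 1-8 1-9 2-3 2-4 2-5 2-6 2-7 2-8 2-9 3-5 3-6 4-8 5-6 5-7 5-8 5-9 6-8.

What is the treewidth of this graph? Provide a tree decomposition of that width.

Every bag has size at most 4, so the width is 4 − 1 = 3 and tw(G) ≤ 3. On the other hand G contains the 4-clique {1, 2, 4, 8}. A clique must lie in a single bag of any decomposition, so no decomposition can have width below 3. Therefore the treewidth is 3.

Treewidth 3.
One optimal decomposition is:
Bags: B1 = {1, 2, 5, 8}  B2 = {2, 5, 6, 8}  B3 = {1, 2, 4, 8}  B4 = {1, 2, 5, 7}  B5 = {2, 3, 5, 6}  B6 = {1, 2, 5, 9}
Tree: B1–B2, B1–B3, B1–B4, B2–B5, B4–B6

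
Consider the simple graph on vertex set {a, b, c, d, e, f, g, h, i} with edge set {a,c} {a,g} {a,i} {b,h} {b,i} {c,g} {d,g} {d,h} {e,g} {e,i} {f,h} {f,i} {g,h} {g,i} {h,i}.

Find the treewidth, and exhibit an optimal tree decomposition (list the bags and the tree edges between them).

Treewidth 2.
Bags: B1 = {g, h, i}  B2 = {e, g, i}  B3 = {b, h, i}  B4 = {d, g, h}  B5 = {f, h, i}  B6 = {a, g, i}  B7 = {a, c, g}
Tree: B1–B2, B1–B3, B1–B4, B1–B5, B2–B6, B6–B7

Every bag has size at most 3, so the width is 3 − 1 = 2 and tw(G) ≤ 2. On the other hand G contains the 3-clique {d, g, h}. A clique must lie in a single bag of any decomposition, so no decomposition can have width below 2. Combining the bounds, tw(G) = 2.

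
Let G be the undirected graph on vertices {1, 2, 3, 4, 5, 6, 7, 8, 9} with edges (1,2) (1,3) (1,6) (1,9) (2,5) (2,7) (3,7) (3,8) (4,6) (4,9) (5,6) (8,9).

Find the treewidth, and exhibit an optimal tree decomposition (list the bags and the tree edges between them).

Treewidth 3.
One optimal decomposition is:
Bags: B1 = {4, 5, 6, 9}  B2 = {1, 5, 6, 9}  B3 = {1, 2, 5, 9}  B4 = {1, 2, 8, 9}  B5 = {1, 2, 3, 8}  B6 = {2, 3, 7, 8}
Tree: B1–B2, B2–B3, B3–B4, B4–B5, B5–B6

The largest bag has 4 vertices, giving width 3; this decomposition certifies tw(G) ≤ 3. For the lower bound: the 4 vertex sets {4,5,6}, {9}, {1}, {2,3,7,8} are disjoint, each induces a connected subgraph, and every pair is joined by at least one edge of G. Contracting each set to a single vertex therefore yields K_{4} as a minor, and since treewidth is minor-monotone, tw(G) ≥ tw(K_{4}) = 3. Therefore the treewidth is 3.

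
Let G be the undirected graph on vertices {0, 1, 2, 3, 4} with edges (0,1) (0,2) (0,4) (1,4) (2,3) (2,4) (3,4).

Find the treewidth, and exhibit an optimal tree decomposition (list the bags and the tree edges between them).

Every bag has size at most 3, so the width is 3 − 1 = 2 and tw(G) ≤ 2. For the lower bound, the 3 vertices {0, 1, 4} are pairwise adjacent, and any tree decomposition puts a clique entirely inside one bag — forcing width ≥ 2. The upper and lower bounds meet at 2, so that is the treewidth.

Treewidth 2.
One such decomposition:
Bags: B1 = {2, 3, 4}  B2 = {0, 2, 4}  B3 = {0, 1, 4}
Tree: B1–B2, B2–B3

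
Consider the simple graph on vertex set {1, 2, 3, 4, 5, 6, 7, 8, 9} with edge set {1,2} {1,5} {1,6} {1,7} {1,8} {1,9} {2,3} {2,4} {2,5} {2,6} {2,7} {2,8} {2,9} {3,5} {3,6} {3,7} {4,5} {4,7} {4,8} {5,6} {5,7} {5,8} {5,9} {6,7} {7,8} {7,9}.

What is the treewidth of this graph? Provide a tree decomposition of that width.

Each bag holds 5 vertices, so the decomposition has width 4, which upper-bounds the treewidth. For the lower bound, the 5 vertices {1, 2, 5, 7, 8} are pairwise adjacent, and any tree decomposition puts a clique entirely inside one bag — forcing width ≥ 4. Hence tw(G) = 4 exactly.

Treewidth 4.
Bags: B1 = {1, 2, 5, 7, 8}  B2 = {1, 2, 5, 6, 7}  B3 = {2, 3, 5, 6, 7}  B4 = {2, 4, 5, 7, 8}  B5 = {1, 2, 5, 7, 9}
Tree: B1–B2, B2–B3, B1–B4, B2–B5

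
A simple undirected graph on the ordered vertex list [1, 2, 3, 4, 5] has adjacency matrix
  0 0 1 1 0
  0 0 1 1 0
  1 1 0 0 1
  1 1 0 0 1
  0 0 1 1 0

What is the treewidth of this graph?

2

A width-2 tree decomposition is:
Bags: B1 = {2, 3, 4}  B2 = {3, 4, 5}  B3 = {1, 3, 4}
Tree: B1–B2, B2–B3
The largest bag has 3 vertices, giving width 2; this decomposition certifies tw(G) ≤ 2. Since 3–2–4–5–3 is a cycle in G, G is not acyclic. Forests are exactly the graphs of treewidth ≤ 1, so tw(G) ≥ 2. Therefore the treewidth is 2.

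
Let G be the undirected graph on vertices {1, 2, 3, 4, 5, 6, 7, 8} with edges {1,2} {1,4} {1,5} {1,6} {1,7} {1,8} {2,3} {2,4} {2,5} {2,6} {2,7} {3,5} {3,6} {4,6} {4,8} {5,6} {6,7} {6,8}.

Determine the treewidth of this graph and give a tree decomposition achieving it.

Treewidth 3.
One optimal decomposition is:
Bags: B1 = {1, 2, 5, 6}  B2 = {1, 2, 4, 6}  B3 = {1, 2, 6, 7}  B4 = {1, 4, 6, 8}  B5 = {2, 3, 5, 6}
Tree: B1–B2, B1–B3, B2–B4, B1–B5

Every bag has size at most 4, so the width is 4 − 1 = 3 and tw(G) ≤ 3. On the other hand G contains the 4-clique {1, 4, 6, 8}. A clique must lie in a single bag of any decomposition, so no decomposition can have width below 3. The upper and lower bounds meet at 3, so that is the treewidth.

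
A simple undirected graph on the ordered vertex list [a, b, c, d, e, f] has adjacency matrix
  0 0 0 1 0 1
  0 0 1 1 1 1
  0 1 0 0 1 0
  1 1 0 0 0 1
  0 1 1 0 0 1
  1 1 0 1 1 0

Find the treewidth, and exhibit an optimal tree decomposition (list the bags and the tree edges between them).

The largest bag has 3 vertices, giving width 2; this decomposition certifies tw(G) ≤ 2. Conversely, {b, c, e} is a clique of size 3, and the vertices of any clique must share a bag in every tree decomposition; so some bag has ≥ 3 vertices and tw(G) ≥ 2. Combining the bounds, tw(G) = 2.

Treewidth 2.
One optimal decomposition is:
Bags: B1 = {b, e, f}  B2 = {b, d, f}  B3 = {b, c, e}  B4 = {a, d, f}
Tree: B1–B2, B1–B3, B2–B4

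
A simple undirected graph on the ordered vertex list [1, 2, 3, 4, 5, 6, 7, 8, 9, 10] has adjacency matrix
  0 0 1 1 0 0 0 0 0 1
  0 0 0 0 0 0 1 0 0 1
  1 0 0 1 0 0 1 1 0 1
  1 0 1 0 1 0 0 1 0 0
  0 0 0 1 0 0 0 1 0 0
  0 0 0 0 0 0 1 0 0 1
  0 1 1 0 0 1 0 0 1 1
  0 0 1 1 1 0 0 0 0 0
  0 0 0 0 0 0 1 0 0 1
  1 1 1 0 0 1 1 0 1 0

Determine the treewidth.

A width-2 tree decomposition is:
Bags: B1 = {1, 3, 10}  B2 = {3, 7, 10}  B3 = {1, 3, 4}  B4 = {3, 4, 8}  B5 = {2, 7, 10}  B6 = {6, 7, 10}  B7 = {7, 9, 10}  B8 = {4, 5, 8}
Tree: B1–B2, B1–B3, B3–B4, B2–B5, B2–B6, B6–B7, B4–B8
Each bag holds 3 vertices, so the decomposition has width 2, which upper-bounds the treewidth. On the other hand G contains the 3-clique {3, 4, 8}. A clique must lie in a single bag of any decomposition, so no decomposition can have width below 2. Combining the bounds, tw(G) = 2.

2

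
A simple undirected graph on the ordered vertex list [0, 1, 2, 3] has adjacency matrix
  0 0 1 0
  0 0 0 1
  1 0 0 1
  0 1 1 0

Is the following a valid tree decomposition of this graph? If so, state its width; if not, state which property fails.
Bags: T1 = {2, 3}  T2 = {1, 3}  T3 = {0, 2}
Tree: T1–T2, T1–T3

Yes; width 1.

Every vertex of G appears in some bag (union = {0, 1, 2, 3}); every edge is covered by a bag; and for each vertex v the set of bags containing v is connected in the bag tree. The decomposition is therefore valid. The largest bag has 2 vertices, so the width is 1.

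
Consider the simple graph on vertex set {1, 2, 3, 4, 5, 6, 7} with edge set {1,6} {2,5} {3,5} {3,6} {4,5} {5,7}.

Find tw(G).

A width-1 tree decomposition is:
Bags: B1 = {4, 5}  B2 = {3, 5}  B3 = {5, 7}  B4 = {2, 5}  B5 = {3, 6}  B6 = {1, 6}
Tree: B1–B2, B2–B3, B2–B4, B2–B5, B5–B6
Every bag has size at most 2, so the width is 2 − 1 = 1 and tw(G) ≤ 1. G has an edge, so its treewidth is at least 1. Therefore the treewidth is 1.

1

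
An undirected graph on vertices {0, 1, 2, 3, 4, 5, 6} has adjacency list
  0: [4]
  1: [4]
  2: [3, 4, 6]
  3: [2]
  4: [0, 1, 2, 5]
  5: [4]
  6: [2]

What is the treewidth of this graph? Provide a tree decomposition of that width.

The largest bag has 2 vertices, giving width 1; this decomposition certifies tw(G) ≤ 1. G has an edge, so its treewidth is at least 1. Combining the bounds, tw(G) = 1.

Treewidth 1.
Bags: B1 = {0, 4}  B2 = {2, 4}  B3 = {2, 3}  B4 = {1, 4}  B5 = {2, 6}  B6 = {4, 5}
Tree: B1–B2, B2–B3, B2–B4, B2–B5, B1–B6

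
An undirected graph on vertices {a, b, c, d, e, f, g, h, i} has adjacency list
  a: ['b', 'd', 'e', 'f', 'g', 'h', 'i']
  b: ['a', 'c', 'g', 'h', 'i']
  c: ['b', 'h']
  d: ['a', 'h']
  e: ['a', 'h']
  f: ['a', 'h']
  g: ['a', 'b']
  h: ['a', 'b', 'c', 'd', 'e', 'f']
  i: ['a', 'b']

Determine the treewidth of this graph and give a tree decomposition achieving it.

Treewidth 2.
One such decomposition:
Bags: B1 = {a, b, h}  B2 = {a, e, h}  B3 = {a, b, g}  B4 = {b, c, h}  B5 = {a, f, h}  B6 = {a, d, h}  B7 = {a, b, i}
Tree: B1–B2, B1–B3, B1–B4, B1–B5, B1–B6, B3–B7

The largest bag has 3 vertices, giving width 2; this decomposition certifies tw(G) ≤ 2. For the lower bound, the 3 vertices {b, c, h} are pairwise adjacent, and any tree decomposition puts a clique entirely inside one bag — forcing width ≥ 2. Therefore the treewidth is 2.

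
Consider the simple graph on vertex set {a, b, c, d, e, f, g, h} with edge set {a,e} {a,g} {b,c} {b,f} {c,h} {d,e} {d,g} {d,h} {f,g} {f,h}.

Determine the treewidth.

A width-2 tree decomposition is:
Bags: B1 = {a, e, g}  B2 = {d, e, g}  B3 = {d, f, g}  B4 = {d, f, h}  B5 = {b, f, h}  B6 = {b, c, h}
Tree: B1–B2, B2–B3, B3–B4, B4–B5, B5–B6
The largest bag has 3 vertices, giving width 2; this decomposition certifies tw(G) ≤ 2. For the lower bound, G contains the cycle a–e–d–g–a, so G is not a forest; only forests have treewidth ≤ 1, hence tw(G) ≥ 2. Therefore the treewidth is 2.

2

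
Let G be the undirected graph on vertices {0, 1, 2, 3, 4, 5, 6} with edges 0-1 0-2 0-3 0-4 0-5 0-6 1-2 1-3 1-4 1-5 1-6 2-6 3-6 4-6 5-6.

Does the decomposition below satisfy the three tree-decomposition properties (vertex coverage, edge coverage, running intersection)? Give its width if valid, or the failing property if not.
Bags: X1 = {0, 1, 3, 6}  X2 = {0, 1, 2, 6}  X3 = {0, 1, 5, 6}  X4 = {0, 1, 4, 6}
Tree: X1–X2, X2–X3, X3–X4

Every vertex of G appears in some bag (union = {0, 1, 2, 3, 4, 5, 6}); every edge is covered by a bag; and for each vertex v the set of bags containing v is connected in the bag tree. The decomposition is therefore valid. The largest bag has 4 vertices, so the width is 3.

Yes; width 3.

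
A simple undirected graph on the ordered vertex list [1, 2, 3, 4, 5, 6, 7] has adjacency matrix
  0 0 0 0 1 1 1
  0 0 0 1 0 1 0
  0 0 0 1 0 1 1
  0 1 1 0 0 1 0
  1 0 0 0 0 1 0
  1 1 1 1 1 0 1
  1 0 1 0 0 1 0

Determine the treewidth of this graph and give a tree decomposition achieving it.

The largest bag has 3 vertices, giving width 2; this decomposition certifies tw(G) ≤ 2. Conversely, {1, 5, 6} is a clique of size 3, and the vertices of any clique must share a bag in every tree decomposition; so some bag has ≥ 3 vertices and tw(G) ≥ 2. Hence tw(G) = 2 exactly.

Treewidth 2.
One optimal decomposition is:
Bags: B1 = {1, 6, 7}  B2 = {3, 6, 7}  B3 = {3, 4, 6}  B4 = {1, 5, 6}  B5 = {2, 4, 6}
Tree: B1–B2, B2–B3, B1–B4, B3–B5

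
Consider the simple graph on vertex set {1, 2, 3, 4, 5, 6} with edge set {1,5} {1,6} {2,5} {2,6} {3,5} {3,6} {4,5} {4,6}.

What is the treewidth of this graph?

A width-2 tree decomposition is:
Bags: B1 = {4, 5, 6}  B2 = {1, 5, 6}  B3 = {2, 5, 6}  B4 = {3, 5, 6}
Tree: B1–B2, B2–B3, B3–B4
Each bag holds 3 vertices, so the decomposition has width 2, which upper-bounds the treewidth. For the lower bound, G contains the cycle 4–5–1–6–4, so G is not a forest; only forests have treewidth ≤ 1, hence tw(G) ≥ 2. Therefore the treewidth is 2.

2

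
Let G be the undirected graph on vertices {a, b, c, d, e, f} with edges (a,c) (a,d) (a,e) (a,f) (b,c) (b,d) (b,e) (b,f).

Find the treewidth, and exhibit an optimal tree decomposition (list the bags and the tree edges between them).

Treewidth 2.
One such decomposition:
Bags: B1 = {a, b, d}  B2 = {a, b, f}  B3 = {a, b, c}  B4 = {a, b, e}
Tree: B1–B2, B2–B3, B3–B4

The largest bag has 3 vertices, giving width 2; this decomposition certifies tw(G) ≤ 2. The edges b–d–a–f–b form a cycle, so G is not a tree and its treewidth is at least 2. The upper and lower bounds meet at 2, so that is the treewidth.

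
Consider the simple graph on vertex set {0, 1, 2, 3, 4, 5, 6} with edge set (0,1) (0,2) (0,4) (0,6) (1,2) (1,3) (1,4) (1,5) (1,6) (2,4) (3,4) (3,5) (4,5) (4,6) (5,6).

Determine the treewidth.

3

A width-3 tree decomposition is:
Bags: B1 = {0, 1, 4, 6}  B2 = {1, 4, 5, 6}  B3 = {0, 1, 2, 4}  B4 = {1, 3, 4, 5}
Tree: B1–B2, B1–B3, B2–B4
Each bag holds 4 vertices, so the decomposition has width 3, which upper-bounds the treewidth. Conversely, {0, 1, 2, 4} is a clique of size 4, and the vertices of any clique must share a bag in every tree decomposition; so some bag has ≥ 4 vertices and tw(G) ≥ 3. Therefore the treewidth is 3.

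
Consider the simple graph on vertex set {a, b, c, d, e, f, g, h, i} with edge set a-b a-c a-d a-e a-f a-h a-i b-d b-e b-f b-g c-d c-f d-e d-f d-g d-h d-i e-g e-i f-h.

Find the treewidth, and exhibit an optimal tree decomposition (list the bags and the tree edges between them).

Every bag has size at most 4, so the width is 4 − 1 = 3 and tw(G) ≤ 3. Conversely, {b, d, e, g} is a clique of size 4, and the vertices of any clique must share a bag in every tree decomposition; so some bag has ≥ 4 vertices and tw(G) ≥ 3. The upper and lower bounds meet at 3, so that is the treewidth.

Treewidth 3.
One such decomposition:
Bags: B1 = {a, c, d, f}  B2 = {a, b, d, f}  B3 = {a, b, d, e}  B4 = {b, d, e, g}  B5 = {a, d, f, h}  B6 = {a, d, e, i}
Tree: B1–B2, B2–B3, B3–B4, B1–B5, B3–B6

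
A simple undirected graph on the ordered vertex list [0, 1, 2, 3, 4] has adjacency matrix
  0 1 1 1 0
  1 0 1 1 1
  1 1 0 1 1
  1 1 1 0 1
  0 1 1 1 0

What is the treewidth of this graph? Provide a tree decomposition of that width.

Treewidth 3.
One optimal decomposition is:
Bags: B1 = {1, 2, 3, 4}  B2 = {0, 1, 2, 3}
Tree: B1–B2

Every bag has size at most 4, so the width is 4 − 1 = 3 and tw(G) ≤ 3. On the other hand G contains the 4-clique {0, 1, 2, 3}. A clique must lie in a single bag of any decomposition, so no decomposition can have width below 3. The upper and lower bounds meet at 3, so that is the treewidth.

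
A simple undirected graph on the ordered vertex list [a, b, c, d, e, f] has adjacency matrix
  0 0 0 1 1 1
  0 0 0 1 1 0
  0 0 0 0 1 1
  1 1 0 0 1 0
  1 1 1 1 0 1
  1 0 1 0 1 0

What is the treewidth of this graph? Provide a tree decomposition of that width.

Treewidth 2.
One optimal decomposition is:
Bags: B1 = {a, e, f}  B2 = {a, d, e}  B3 = {b, d, e}  B4 = {c, e, f}
Tree: B1–B2, B2–B3, B1–B4

The largest bag has 3 vertices, giving width 2; this decomposition certifies tw(G) ≤ 2. On the other hand G contains the 3-clique {a, d, e}. A clique must lie in a single bag of any decomposition, so no decomposition can have width below 2. Therefore the treewidth is 2.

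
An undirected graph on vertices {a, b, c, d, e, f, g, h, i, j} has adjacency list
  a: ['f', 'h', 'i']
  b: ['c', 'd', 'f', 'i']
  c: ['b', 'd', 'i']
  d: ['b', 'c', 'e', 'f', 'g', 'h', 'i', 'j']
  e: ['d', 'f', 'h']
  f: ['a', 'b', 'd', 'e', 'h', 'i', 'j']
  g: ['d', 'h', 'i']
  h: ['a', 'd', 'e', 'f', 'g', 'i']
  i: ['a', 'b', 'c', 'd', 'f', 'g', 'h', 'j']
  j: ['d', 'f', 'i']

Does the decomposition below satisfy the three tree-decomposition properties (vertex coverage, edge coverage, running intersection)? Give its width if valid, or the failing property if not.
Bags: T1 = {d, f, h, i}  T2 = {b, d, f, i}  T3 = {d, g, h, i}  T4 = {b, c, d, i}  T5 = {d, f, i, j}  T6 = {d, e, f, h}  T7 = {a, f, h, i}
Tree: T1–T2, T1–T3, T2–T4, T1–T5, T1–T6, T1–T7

Yes; width 3.

Vertex coverage: the bags together contain {a, b, c, d, e, f, g, h, i, j}, the full vertex set. Edge coverage: each edge of G has both endpoints in at least one bag. Running intersection: for every vertex, the bags containing it form a connected subtree. All three properties hold, so this is a valid tree decomposition of width max|bag| − 1 = 3, and hence tw(G) ≤ 3.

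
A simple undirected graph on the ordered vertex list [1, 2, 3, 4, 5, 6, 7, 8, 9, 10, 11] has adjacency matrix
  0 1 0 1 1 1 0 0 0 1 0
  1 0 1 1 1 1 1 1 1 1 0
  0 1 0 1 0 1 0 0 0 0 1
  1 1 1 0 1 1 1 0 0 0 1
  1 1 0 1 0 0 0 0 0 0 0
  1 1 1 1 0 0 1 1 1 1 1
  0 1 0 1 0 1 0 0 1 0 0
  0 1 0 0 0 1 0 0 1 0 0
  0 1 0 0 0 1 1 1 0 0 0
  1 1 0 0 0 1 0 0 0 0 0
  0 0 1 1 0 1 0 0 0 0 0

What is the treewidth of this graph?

A width-3 tree decomposition is:
Bags: B1 = {2, 4, 6, 7}  B2 = {1, 2, 4, 6}  B3 = {1, 2, 6, 10}  B4 = {2, 6, 7, 9}  B5 = {2, 3, 4, 6}  B6 = {2, 6, 8, 9}  B7 = {1, 2, 4, 5}  B8 = {3, 4, 6, 11}
Tree: B1–B2, B2–B3, B1–B4, B1–B5, B4–B6, B2–B7, B5–B8
Each bag holds 4 vertices, so the decomposition has width 3, which upper-bounds the treewidth. Conversely, {1, 2, 4, 5} is a clique of size 4, and the vertices of any clique must share a bag in every tree decomposition; so some bag has ≥ 4 vertices and tw(G) ≥ 3. Therefore the treewidth is 3.

3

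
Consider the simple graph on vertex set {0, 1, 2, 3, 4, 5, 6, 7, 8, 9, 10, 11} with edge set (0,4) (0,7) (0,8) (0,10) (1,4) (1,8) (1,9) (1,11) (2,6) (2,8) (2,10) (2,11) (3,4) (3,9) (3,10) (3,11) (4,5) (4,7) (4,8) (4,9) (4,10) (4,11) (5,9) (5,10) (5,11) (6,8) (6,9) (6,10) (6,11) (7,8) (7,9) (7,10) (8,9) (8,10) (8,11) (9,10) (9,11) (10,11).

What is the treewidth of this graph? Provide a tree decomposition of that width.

The largest bag has 5 vertices, giving width 4; this decomposition certifies tw(G) ≤ 4. On the other hand G contains the 5-clique {1, 4, 8, 9, 11}. A clique must lie in a single bag of any decomposition, so no decomposition can have width below 4. Combining the bounds, tw(G) = 4.

Treewidth 4.
One optimal decomposition is:
Bags: B1 = {4, 7, 8, 9, 10}  B2 = {4, 8, 9, 10, 11}  B3 = {6, 8, 9, 10, 11}  B4 = {0, 4, 7, 8, 10}  B5 = {3, 4, 9, 10, 11}  B6 = {2, 6, 8, 10, 11}  B7 = {1, 4, 8, 9, 11}  B8 = {4, 5, 9, 10, 11}
Tree: B1–B2, B2–B3, B1–B4, B2–B5, B3–B6, B2–B7, B5–B8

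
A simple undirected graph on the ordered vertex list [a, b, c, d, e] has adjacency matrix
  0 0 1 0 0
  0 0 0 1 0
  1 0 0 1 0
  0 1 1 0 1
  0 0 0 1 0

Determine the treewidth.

1

A width-1 tree decomposition is:
Bags: B1 = {c, d}  B2 = {d, e}  B3 = {a, c}  B4 = {b, d}
Tree: B1–B2, B1–B3, B2–B4
The largest bag has 2 vertices, giving width 1; this decomposition certifies tw(G) ≤ 1. Since G has at least one edge (e.g. d–c), it is not an edgeless graph, so tw(G) ≥ 1. The upper and lower bounds meet at 1, so that is the treewidth.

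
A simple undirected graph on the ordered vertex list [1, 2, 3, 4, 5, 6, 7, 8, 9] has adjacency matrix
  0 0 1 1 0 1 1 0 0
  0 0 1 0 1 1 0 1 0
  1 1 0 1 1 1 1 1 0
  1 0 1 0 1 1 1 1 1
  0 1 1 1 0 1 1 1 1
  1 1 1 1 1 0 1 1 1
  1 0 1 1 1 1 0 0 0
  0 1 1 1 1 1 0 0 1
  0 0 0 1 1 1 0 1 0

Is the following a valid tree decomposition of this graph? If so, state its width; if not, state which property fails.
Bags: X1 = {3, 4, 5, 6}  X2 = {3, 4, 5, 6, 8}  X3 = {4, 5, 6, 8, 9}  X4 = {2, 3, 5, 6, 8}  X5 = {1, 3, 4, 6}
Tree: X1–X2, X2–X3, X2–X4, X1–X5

No — vertex 7 appears in no bag.

A tree decomposition must satisfy three properties: every vertex lies in some bag; for every edge, both endpoints lie together in some bag; and for every vertex, the bags containing it form a connected subtree. Here vertex 7 appears in no bag, so the decomposition is invalid.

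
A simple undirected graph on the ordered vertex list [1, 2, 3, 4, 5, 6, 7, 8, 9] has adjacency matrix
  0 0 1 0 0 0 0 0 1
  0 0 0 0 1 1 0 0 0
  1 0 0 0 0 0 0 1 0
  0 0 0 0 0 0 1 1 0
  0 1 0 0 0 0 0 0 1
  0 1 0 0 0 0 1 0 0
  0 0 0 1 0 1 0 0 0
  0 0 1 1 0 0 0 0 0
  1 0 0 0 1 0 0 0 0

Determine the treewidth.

A width-2 tree decomposition is:
Bags: B1 = {3, 4, 8}  B2 = {1, 3, 4}  B3 = {1, 4, 9}  B4 = {4, 5, 9}  B5 = {2, 4, 5}  B6 = {2, 4, 6}  B7 = {4, 6, 7}
Tree: B1–B2, B2–B3, B3–B4, B4–B5, B5–B6, B6–B7
Every bag has size at most 3, so the width is 3 − 1 = 2 and tw(G) ≤ 2. For the lower bound, G contains the cycle 4–8–3–1–9–5–2–6–7–4, so G is not a forest; only forests have treewidth ≤ 1, hence tw(G) ≥ 2. Hence tw(G) = 2 exactly.

2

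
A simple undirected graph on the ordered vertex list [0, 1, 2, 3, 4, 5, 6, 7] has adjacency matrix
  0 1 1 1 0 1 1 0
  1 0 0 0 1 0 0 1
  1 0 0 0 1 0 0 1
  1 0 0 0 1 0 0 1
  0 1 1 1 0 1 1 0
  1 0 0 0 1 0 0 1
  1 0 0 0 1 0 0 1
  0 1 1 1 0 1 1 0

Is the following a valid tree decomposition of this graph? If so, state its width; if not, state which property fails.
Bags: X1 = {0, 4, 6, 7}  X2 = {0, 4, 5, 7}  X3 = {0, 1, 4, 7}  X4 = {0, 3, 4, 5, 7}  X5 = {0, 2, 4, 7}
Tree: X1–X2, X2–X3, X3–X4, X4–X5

A tree decomposition must satisfy three properties: every vertex lies in some bag; for every edge, both endpoints lie together in some bag; and for every vertex, the bags containing it form a connected subtree. Here bags containing vertex 5 are not connected in the tree, so the decomposition is invalid.

No — bags containing vertex 5 are not connected in the tree.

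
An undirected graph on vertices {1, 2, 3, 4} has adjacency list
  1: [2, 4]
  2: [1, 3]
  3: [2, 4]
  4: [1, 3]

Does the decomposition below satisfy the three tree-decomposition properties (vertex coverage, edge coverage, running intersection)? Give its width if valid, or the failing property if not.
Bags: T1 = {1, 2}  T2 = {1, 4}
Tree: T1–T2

A tree decomposition must satisfy three properties: every vertex lies in some bag; for every edge, both endpoints lie together in some bag; and for every vertex, the bags containing it form a connected subtree. Here vertex 3 appears in no bag, so the decomposition is invalid.

No — vertex 3 appears in no bag.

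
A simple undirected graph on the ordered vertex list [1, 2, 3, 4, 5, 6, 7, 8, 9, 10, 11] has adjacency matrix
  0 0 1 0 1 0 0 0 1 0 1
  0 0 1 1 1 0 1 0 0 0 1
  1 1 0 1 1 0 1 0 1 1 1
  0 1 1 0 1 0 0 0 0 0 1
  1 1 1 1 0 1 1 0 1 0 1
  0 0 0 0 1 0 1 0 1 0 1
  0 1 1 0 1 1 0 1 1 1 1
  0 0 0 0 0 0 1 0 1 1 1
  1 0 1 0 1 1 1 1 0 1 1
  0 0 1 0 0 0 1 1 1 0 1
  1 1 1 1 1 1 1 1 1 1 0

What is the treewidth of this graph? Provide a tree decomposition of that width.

Every bag has size at most 5, so the width is 5 − 1 = 4 and tw(G) ≤ 4. Conversely, {7, 8, 9, 10, 11} is a clique of size 5, and the vertices of any clique must share a bag in every tree decomposition; so some bag has ≥ 5 vertices and tw(G) ≥ 4. Therefore the treewidth is 4.

Treewidth 4.
One such decomposition:
Bags: B1 = {2, 3, 4, 5, 11}  B2 = {2, 3, 5, 7, 11}  B3 = {3, 5, 7, 9, 11}  B4 = {1, 3, 5, 9, 11}  B5 = {5, 6, 7, 9, 11}  B6 = {3, 7, 9, 10, 11}  B7 = {7, 8, 9, 10, 11}
Tree: B1–B2, B2–B3, B3–B4, B3–B5, B3–B6, B6–B7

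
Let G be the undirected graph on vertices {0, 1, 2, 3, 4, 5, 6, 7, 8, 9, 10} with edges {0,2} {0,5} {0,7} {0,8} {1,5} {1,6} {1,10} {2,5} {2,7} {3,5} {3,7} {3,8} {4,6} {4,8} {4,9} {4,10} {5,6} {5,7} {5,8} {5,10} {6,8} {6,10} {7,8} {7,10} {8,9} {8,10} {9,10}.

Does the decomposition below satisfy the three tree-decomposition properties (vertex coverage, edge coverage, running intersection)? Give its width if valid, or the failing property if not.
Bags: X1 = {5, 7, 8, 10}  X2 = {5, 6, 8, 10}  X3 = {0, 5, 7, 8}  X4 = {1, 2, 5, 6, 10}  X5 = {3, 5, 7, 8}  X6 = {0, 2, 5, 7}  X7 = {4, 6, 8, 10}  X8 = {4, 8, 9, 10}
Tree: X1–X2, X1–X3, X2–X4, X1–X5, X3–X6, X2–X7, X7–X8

A tree decomposition must satisfy three properties: every vertex lies in some bag; for every edge, both endpoints lie together in some bag; and for every vertex, the bags containing it form a connected subtree. Here bags containing vertex 2 are not connected in the tree, so the decomposition is invalid.

No — bags containing vertex 2 are not connected in the tree.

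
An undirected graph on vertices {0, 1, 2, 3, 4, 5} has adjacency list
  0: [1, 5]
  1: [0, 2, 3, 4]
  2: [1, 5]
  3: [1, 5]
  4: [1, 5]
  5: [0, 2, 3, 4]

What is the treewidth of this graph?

A width-2 tree decomposition is:
Bags: B1 = {1, 3, 5}  B2 = {0, 1, 5}  B3 = {1, 2, 5}  B4 = {1, 4, 5}
Tree: B1–B2, B2–B3, B3–B4
The largest bag has 3 vertices, giving width 2; this decomposition certifies tw(G) ≤ 2. The edges 5–3–1–0–5 form a cycle, so G is not a tree and its treewidth is at least 2. Combining the bounds, tw(G) = 2.

2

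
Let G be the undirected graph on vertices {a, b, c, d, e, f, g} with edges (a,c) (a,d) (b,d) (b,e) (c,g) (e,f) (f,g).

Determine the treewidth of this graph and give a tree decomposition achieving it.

Treewidth 2.
Bags: B1 = {a, c, d}  B2 = {c, d, g}  B3 = {d, f, g}  B4 = {d, e, f}  B5 = {b, d, e}
Tree: B1–B2, B2–B3, B3–B4, B4–B5

Each bag holds 3 vertices, so the decomposition has width 2, which upper-bounds the treewidth. The edges d–a–c–g–f–e–b–d form a cycle, so G is not a tree and its treewidth is at least 2. Therefore the treewidth is 2.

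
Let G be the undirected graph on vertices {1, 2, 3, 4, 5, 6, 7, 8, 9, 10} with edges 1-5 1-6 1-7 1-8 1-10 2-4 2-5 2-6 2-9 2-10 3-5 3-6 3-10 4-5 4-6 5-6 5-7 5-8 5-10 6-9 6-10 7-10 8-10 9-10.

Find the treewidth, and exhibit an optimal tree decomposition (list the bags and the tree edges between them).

Treewidth 3.
Bags: B1 = {1, 5, 7, 10}  B2 = {1, 5, 6, 10}  B3 = {1, 5, 8, 10}  B4 = {2, 5, 6, 10}  B5 = {2, 4, 5, 6}  B6 = {2, 6, 9, 10}  B7 = {3, 5, 6, 10}
Tree: B1–B2, B1–B3, B2–B4, B4–B5, B4–B6, B4–B7

The largest bag has 4 vertices, giving width 3; this decomposition certifies tw(G) ≤ 3. On the other hand G contains the 4-clique {2, 6, 9, 10}. A clique must lie in a single bag of any decomposition, so no decomposition can have width below 3. Combining the bounds, tw(G) = 3.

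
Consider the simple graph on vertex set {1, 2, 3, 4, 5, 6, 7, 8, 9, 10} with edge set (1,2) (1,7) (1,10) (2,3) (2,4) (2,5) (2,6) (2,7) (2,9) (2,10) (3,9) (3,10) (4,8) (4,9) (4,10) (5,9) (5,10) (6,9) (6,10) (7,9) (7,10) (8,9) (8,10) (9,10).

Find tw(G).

3

A width-3 tree decomposition is:
Bags: B1 = {4, 8, 9, 10}  B2 = {2, 4, 9, 10}  B3 = {2, 6, 9, 10}  B4 = {2, 3, 9, 10}  B5 = {2, 7, 9, 10}  B6 = {2, 5, 9, 10}  B7 = {1, 2, 7, 10}
Tree: B1–B2, B2–B3, B2–B4, B2–B5, B4–B6, B5–B7
Each bag holds 4 vertices, so the decomposition has width 3, which upper-bounds the treewidth. On the other hand G contains the 4-clique {4, 8, 9, 10}. A clique must lie in a single bag of any decomposition, so no decomposition can have width below 3. Therefore the treewidth is 3.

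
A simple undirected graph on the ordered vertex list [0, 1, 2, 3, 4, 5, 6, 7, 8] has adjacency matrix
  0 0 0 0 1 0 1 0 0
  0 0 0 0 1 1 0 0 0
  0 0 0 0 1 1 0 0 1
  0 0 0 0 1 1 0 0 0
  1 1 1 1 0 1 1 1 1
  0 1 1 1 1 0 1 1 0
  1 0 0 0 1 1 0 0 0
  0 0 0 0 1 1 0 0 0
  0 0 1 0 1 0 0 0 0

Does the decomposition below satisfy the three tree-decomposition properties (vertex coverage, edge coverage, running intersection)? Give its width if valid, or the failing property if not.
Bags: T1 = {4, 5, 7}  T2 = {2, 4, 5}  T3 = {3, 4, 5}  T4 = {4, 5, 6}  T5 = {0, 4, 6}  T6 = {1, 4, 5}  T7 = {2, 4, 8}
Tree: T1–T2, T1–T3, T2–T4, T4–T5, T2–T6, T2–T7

Vertex coverage: the bags together contain {0, 1, 2, 3, 4, 5, 6, 7, 8}, the full vertex set. Edge coverage: each edge of G has both endpoints in at least one bag. Running intersection: for every vertex, the bags containing it form a connected subtree. All three properties hold, so this is a valid tree decomposition of width max|bag| − 1 = 2, and hence tw(G) ≤ 2.

Yes; width 2.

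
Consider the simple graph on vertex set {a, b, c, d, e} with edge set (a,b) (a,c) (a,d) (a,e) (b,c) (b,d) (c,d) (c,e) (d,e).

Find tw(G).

A width-3 tree decomposition is:
Bags: B1 = {a, c, d, e}  B2 = {a, b, c, d}
Tree: B1–B2
Each bag holds 4 vertices, so the decomposition has width 3, which upper-bounds the treewidth. Conversely, {a, c, d, e} is a clique of size 4, and the vertices of any clique must share a bag in every tree decomposition; so some bag has ≥ 4 vertices and tw(G) ≥ 3. The upper and lower bounds meet at 3, so that is the treewidth.

3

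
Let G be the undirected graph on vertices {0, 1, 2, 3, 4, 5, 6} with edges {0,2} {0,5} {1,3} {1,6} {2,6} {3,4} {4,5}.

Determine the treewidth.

2

A width-2 tree decomposition is:
Bags: B1 = {0, 4, 5}  B2 = {0, 2, 4}  B3 = {2, 4, 6}  B4 = {1, 4, 6}  B5 = {1, 3, 4}
Tree: B1–B2, B2–B3, B3–B4, B4–B5
Each bag holds 3 vertices, so the decomposition has width 2, which upper-bounds the treewidth. The edges 4–5–0–2–6–1–3–4 form a cycle, so G is not a tree and its treewidth is at least 2. The upper and lower bounds meet at 2, so that is the treewidth.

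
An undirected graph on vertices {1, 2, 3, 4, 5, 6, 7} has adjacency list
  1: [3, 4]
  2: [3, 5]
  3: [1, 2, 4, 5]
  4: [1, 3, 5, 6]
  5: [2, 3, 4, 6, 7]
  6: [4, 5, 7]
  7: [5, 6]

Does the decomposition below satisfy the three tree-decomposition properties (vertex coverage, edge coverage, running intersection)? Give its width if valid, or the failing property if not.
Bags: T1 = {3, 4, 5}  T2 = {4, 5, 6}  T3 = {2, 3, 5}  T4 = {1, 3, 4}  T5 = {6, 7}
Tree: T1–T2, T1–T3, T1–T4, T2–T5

No — edge (5,7) lies in no bag.

A tree decomposition must satisfy three properties: every vertex lies in some bag; for every edge, both endpoints lie together in some bag; and for every vertex, the bags containing it form a connected subtree. Here edge (5,7) lies in no bag, so the decomposition is invalid.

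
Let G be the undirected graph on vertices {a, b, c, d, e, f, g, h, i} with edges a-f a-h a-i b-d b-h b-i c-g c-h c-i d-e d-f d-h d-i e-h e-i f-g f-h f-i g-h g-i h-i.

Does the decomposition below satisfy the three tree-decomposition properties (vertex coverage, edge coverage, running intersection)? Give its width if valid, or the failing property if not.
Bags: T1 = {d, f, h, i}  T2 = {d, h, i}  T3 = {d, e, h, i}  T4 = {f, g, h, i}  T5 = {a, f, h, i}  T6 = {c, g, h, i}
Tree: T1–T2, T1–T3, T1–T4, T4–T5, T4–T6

A tree decomposition must satisfy three properties: every vertex lies in some bag; for every edge, both endpoints lie together in some bag; and for every vertex, the bags containing it form a connected subtree. Here vertex b appears in no bag, so the decomposition is invalid.

No — vertex b appears in no bag.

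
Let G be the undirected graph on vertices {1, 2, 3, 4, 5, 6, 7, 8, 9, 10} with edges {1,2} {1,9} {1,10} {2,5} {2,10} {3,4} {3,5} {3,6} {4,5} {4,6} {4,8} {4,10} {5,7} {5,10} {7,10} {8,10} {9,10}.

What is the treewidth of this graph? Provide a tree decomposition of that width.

The largest bag has 3 vertices, giving width 2; this decomposition certifies tw(G) ≤ 2. For the lower bound, the 3 vertices {4, 8, 10} are pairwise adjacent, and any tree decomposition puts a clique entirely inside one bag — forcing width ≥ 2. Therefore the treewidth is 2.

Treewidth 2.
Bags: B1 = {5, 7, 10}  B2 = {4, 5, 10}  B3 = {2, 5, 10}  B4 = {1, 2, 10}  B5 = {4, 8, 10}  B6 = {3, 4, 5}  B7 = {1, 9, 10}  B8 = {3, 4, 6}
Tree: B1–B2, B2–B3, B3–B4, B2–B5, B2–B6, B4–B7, B6–B8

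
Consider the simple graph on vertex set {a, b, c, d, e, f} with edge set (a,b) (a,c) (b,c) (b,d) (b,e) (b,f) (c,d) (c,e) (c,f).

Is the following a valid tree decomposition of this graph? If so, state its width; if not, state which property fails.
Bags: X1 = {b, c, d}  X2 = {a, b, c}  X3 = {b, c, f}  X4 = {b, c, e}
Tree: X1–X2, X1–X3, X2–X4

Every vertex of G appears in some bag (union = {a, b, c, d, e, f}); every edge is covered by a bag; and for each vertex v the set of bags containing v is connected in the bag tree. The decomposition is therefore valid. The largest bag has 3 vertices, so the width is 2.

Yes; width 2.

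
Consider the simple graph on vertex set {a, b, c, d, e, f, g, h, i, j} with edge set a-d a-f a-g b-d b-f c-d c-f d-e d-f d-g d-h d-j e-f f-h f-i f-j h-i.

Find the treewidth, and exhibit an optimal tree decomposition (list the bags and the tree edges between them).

Treewidth 2.
Bags: B1 = {d, f, j}  B2 = {a, d, f}  B3 = {c, d, f}  B4 = {d, f, h}  B5 = {f, h, i}  B6 = {a, d, g}  B7 = {d, e, f}  B8 = {b, d, f}
Tree: B1–B2, B2–B3, B1–B4, B4–B5, B2–B6, B3–B7, B3–B8

Every bag has size at most 3, so the width is 3 − 1 = 2 and tw(G) ≤ 2. For the lower bound, the 3 vertices {a, d, g} are pairwise adjacent, and any tree decomposition puts a clique entirely inside one bag — forcing width ≥ 2. The upper and lower bounds meet at 2, so that is the treewidth.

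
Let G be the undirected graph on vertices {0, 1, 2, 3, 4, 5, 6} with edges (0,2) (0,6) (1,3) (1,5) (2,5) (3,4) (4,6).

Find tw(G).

2

A width-2 tree decomposition is:
Bags: B1 = {1, 2, 5}  B2 = {0, 1, 2}  B3 = {0, 1, 6}  B4 = {1, 4, 6}  B5 = {1, 3, 4}
Tree: B1–B2, B2–B3, B3–B4, B4–B5
The largest bag has 3 vertices, giving width 2; this decomposition certifies tw(G) ≤ 2. Since 1–5–2–0–6–4–3–1 is a cycle in G, G is not acyclic. Forests are exactly the graphs of treewidth ≤ 1, so tw(G) ≥ 2. The upper and lower bounds meet at 2, so that is the treewidth.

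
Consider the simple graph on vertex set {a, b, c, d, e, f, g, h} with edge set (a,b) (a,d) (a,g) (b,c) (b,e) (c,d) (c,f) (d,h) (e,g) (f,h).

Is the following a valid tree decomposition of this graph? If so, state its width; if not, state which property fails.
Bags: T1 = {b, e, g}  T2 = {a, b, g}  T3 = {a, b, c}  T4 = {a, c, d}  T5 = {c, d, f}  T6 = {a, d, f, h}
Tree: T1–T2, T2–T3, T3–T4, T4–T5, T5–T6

No — bags containing vertex a are not connected in the tree.

A tree decomposition must satisfy three properties: every vertex lies in some bag; for every edge, both endpoints lie together in some bag; and for every vertex, the bags containing it form a connected subtree. Here bags containing vertex a are not connected in the tree, so the decomposition is invalid.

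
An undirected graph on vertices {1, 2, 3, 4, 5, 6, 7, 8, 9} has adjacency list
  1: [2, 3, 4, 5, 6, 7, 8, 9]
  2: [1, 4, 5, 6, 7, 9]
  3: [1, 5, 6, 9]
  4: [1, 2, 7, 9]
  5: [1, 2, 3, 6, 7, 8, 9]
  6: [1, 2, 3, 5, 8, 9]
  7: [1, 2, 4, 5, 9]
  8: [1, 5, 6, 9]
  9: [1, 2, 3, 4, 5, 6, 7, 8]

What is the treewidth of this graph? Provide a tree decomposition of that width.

Every bag has size at most 5, so the width is 5 − 1 = 4 and tw(G) ≤ 4. Conversely, {1, 2, 4, 7, 9} is a clique of size 5, and the vertices of any clique must share a bag in every tree decomposition; so some bag has ≥ 5 vertices and tw(G) ≥ 4. Combining the bounds, tw(G) = 4.

Treewidth 4.
One optimal decomposition is:
Bags: B1 = {1, 5, 6, 8, 9}  B2 = {1, 2, 5, 6, 9}  B3 = {1, 2, 5, 7, 9}  B4 = {1, 2, 4, 7, 9}  B5 = {1, 3, 5, 6, 9}
Tree: B1–B2, B2–B3, B3–B4, B1–B5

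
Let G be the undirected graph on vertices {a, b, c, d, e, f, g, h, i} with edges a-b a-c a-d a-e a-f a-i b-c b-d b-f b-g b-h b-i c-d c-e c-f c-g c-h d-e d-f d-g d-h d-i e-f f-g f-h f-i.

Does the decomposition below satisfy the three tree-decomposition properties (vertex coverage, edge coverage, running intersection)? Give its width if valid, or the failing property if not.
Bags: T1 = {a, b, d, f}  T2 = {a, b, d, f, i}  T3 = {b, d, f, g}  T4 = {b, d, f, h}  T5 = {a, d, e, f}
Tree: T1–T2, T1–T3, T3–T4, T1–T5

A tree decomposition must satisfy three properties: every vertex lies in some bag; for every edge, both endpoints lie together in some bag; and for every vertex, the bags containing it form a connected subtree. Here vertex c appears in no bag, so the decomposition is invalid.

No — vertex c appears in no bag.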